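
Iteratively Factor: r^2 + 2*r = (r)*(r + 2)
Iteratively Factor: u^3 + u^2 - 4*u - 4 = (u - 2)*(u^2 + 3*u + 2) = (u - 2)*(u + 1)*(u + 2)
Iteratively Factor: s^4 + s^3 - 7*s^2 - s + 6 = (s - 2)*(s^3 + 3*s^2 - s - 3) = (s - 2)*(s + 3)*(s^2 - 1) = (s - 2)*(s - 1)*(s + 3)*(s + 1)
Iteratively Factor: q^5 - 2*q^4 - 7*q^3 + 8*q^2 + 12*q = (q + 1)*(q^4 - 3*q^3 - 4*q^2 + 12*q) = (q - 3)*(q + 1)*(q^3 - 4*q) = q*(q - 3)*(q + 1)*(q^2 - 4) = q*(q - 3)*(q + 1)*(q + 2)*(q - 2)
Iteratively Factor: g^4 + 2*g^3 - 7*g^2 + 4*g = (g)*(g^3 + 2*g^2 - 7*g + 4) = g*(g + 4)*(g^2 - 2*g + 1) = g*(g - 1)*(g + 4)*(g - 1)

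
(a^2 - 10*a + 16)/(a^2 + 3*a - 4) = (a^2 - 10*a + 16)/(a^2 + 3*a - 4)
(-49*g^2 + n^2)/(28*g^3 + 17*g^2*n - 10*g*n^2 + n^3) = (-7*g - n)/(4*g^2 + 3*g*n - n^2)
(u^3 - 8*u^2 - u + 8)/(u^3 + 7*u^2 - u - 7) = (u - 8)/(u + 7)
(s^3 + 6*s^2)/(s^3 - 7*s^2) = (s + 6)/(s - 7)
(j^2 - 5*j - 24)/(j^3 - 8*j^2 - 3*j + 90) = (j - 8)/(j^2 - 11*j + 30)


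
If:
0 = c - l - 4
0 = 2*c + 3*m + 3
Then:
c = -3*m/2 - 3/2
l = -3*m/2 - 11/2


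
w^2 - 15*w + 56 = (w - 8)*(w - 7)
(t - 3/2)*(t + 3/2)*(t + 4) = t^3 + 4*t^2 - 9*t/4 - 9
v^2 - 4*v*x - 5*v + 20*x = (v - 5)*(v - 4*x)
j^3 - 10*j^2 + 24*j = j*(j - 6)*(j - 4)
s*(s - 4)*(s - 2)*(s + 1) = s^4 - 5*s^3 + 2*s^2 + 8*s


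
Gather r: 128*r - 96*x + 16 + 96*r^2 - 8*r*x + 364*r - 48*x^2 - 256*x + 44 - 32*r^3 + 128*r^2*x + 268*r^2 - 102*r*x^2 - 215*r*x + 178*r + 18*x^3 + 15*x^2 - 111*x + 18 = -32*r^3 + r^2*(128*x + 364) + r*(-102*x^2 - 223*x + 670) + 18*x^3 - 33*x^2 - 463*x + 78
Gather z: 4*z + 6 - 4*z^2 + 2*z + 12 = -4*z^2 + 6*z + 18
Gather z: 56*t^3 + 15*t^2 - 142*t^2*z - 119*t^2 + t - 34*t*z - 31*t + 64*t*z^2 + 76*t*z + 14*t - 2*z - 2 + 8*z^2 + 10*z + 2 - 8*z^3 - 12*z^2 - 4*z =56*t^3 - 104*t^2 - 16*t - 8*z^3 + z^2*(64*t - 4) + z*(-142*t^2 + 42*t + 4)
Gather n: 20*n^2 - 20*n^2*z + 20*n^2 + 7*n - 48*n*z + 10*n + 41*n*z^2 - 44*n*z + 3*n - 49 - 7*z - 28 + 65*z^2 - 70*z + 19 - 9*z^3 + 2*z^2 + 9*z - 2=n^2*(40 - 20*z) + n*(41*z^2 - 92*z + 20) - 9*z^3 + 67*z^2 - 68*z - 60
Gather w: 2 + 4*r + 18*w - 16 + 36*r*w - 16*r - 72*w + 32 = -12*r + w*(36*r - 54) + 18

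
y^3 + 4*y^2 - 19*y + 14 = (y - 2)*(y - 1)*(y + 7)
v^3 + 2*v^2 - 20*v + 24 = (v - 2)^2*(v + 6)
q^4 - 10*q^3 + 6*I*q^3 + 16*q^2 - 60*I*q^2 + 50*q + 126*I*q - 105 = (q - 7)*(q - 3)*(q + I)*(q + 5*I)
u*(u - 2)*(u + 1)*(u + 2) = u^4 + u^3 - 4*u^2 - 4*u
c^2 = c^2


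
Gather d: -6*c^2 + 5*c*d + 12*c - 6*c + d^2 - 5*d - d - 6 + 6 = -6*c^2 + 6*c + d^2 + d*(5*c - 6)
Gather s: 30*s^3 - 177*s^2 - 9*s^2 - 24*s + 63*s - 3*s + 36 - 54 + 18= 30*s^3 - 186*s^2 + 36*s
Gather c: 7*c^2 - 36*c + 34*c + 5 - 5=7*c^2 - 2*c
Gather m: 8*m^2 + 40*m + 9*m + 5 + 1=8*m^2 + 49*m + 6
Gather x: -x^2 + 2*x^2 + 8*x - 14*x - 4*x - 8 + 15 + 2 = x^2 - 10*x + 9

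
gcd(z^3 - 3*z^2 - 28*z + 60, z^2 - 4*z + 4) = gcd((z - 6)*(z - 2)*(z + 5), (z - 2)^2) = z - 2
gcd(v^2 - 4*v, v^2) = v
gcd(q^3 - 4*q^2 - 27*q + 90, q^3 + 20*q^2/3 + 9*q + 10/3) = q + 5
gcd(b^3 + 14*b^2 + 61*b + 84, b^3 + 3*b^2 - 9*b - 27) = b + 3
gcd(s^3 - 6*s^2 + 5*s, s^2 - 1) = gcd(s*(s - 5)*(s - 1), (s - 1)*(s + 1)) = s - 1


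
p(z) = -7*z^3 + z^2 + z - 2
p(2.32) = -81.71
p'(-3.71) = -295.47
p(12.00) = -11942.00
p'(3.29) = -219.73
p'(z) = -21*z^2 + 2*z + 1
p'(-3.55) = -270.75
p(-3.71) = 365.51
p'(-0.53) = -5.96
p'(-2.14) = -99.45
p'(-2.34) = -118.67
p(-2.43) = 101.92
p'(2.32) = -107.39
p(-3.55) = 320.22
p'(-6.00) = -767.00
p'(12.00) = -2999.00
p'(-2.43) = -127.86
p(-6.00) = 1540.00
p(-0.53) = -1.21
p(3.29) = -237.16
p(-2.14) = 69.04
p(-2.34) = 90.83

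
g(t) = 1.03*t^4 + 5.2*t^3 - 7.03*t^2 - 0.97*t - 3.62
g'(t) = 4.12*t^3 + 15.6*t^2 - 14.06*t - 0.97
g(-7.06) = 381.89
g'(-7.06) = -573.96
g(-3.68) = -165.50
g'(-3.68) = 56.71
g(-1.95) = -52.12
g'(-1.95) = 55.22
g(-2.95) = -117.43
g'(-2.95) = 70.50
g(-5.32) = -155.33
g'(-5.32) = -105.00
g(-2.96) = -118.13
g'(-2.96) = 70.48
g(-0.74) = -8.55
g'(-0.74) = 16.31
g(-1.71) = -39.71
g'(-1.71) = 48.09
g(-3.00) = -120.95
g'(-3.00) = 70.37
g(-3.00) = -120.95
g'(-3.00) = 70.37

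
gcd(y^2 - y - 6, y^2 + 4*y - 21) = y - 3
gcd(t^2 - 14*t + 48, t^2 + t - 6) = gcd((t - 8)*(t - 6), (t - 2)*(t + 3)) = 1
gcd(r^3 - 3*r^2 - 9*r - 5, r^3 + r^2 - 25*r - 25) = r^2 - 4*r - 5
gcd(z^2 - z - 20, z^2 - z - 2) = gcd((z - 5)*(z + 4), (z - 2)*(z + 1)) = 1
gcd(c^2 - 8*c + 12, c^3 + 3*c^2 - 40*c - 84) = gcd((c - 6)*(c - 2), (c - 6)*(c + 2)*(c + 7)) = c - 6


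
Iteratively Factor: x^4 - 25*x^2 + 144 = (x - 4)*(x^3 + 4*x^2 - 9*x - 36) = (x - 4)*(x + 4)*(x^2 - 9) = (x - 4)*(x - 3)*(x + 4)*(x + 3)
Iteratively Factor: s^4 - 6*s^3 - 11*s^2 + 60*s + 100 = (s + 2)*(s^3 - 8*s^2 + 5*s + 50) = (s - 5)*(s + 2)*(s^2 - 3*s - 10) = (s - 5)^2*(s + 2)*(s + 2)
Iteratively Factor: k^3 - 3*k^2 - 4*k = (k)*(k^2 - 3*k - 4) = k*(k - 4)*(k + 1)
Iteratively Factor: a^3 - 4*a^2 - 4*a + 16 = (a - 4)*(a^2 - 4) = (a - 4)*(a + 2)*(a - 2)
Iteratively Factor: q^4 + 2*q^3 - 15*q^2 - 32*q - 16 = (q - 4)*(q^3 + 6*q^2 + 9*q + 4) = (q - 4)*(q + 4)*(q^2 + 2*q + 1) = (q - 4)*(q + 1)*(q + 4)*(q + 1)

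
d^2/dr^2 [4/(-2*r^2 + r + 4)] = 8*(-4*r^2 + 2*r + (4*r - 1)^2 + 8)/(-2*r^2 + r + 4)^3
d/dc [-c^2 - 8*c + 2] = -2*c - 8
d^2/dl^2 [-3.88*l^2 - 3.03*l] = -7.76000000000000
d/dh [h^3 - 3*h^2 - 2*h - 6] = 3*h^2 - 6*h - 2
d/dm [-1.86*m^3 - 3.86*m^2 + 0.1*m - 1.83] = -5.58*m^2 - 7.72*m + 0.1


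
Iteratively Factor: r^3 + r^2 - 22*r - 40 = (r + 4)*(r^2 - 3*r - 10) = (r - 5)*(r + 4)*(r + 2)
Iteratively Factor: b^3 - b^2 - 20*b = (b + 4)*(b^2 - 5*b) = (b - 5)*(b + 4)*(b)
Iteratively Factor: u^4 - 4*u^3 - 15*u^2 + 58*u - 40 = (u - 5)*(u^3 + u^2 - 10*u + 8) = (u - 5)*(u + 4)*(u^2 - 3*u + 2) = (u - 5)*(u - 1)*(u + 4)*(u - 2)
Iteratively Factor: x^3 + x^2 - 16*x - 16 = (x + 1)*(x^2 - 16) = (x - 4)*(x + 1)*(x + 4)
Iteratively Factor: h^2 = (h)*(h)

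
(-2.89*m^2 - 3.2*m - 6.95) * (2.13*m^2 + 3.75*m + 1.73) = -6.1557*m^4 - 17.6535*m^3 - 31.8032*m^2 - 31.5985*m - 12.0235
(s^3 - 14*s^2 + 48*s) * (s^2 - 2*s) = s^5 - 16*s^4 + 76*s^3 - 96*s^2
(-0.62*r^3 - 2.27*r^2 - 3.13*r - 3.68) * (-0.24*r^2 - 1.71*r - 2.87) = 0.1488*r^5 + 1.605*r^4 + 6.4123*r^3 + 12.7504*r^2 + 15.2759*r + 10.5616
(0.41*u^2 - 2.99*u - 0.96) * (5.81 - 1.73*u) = -0.7093*u^3 + 7.5548*u^2 - 15.7111*u - 5.5776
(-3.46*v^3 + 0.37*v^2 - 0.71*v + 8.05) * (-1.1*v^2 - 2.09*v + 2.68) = 3.806*v^5 + 6.8244*v^4 - 9.2651*v^3 - 6.3795*v^2 - 18.7273*v + 21.574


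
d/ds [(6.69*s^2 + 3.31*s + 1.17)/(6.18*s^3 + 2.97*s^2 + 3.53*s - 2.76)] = (-41.3442*s^4 - 40.9116*s^3 - 7.9068*s^2 - 43.8786*s - 13.2657)/(38.1924*s^6 + 36.7092*s^5 + 52.4517*s^4 - 13.1454*s^3 - 3.9335*s^2 - 19.4856*s + 7.6176)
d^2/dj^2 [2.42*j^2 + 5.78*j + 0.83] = 4.84000000000000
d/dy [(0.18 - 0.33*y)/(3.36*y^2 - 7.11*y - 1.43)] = (1.1088*y^2 - 1.2096*y + 1.7517)/(11.2896*y^4 - 47.7792*y^3 + 40.9425*y^2 + 20.3346*y + 2.0449)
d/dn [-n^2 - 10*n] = -2*n - 10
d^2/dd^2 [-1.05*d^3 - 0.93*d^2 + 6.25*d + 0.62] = -6.3*d - 1.86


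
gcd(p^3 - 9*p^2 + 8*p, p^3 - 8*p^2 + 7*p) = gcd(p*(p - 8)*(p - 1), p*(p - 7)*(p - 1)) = p^2 - p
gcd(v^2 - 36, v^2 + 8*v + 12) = v + 6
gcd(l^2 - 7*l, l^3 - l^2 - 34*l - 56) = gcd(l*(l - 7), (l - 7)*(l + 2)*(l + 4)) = l - 7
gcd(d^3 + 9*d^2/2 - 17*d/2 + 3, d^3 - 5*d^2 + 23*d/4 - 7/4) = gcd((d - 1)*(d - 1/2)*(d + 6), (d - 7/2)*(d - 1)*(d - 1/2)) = d^2 - 3*d/2 + 1/2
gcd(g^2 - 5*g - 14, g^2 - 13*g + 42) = g - 7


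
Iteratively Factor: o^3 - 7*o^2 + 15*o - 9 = (o - 3)*(o^2 - 4*o + 3) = (o - 3)^2*(o - 1)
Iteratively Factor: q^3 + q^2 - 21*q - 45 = (q + 3)*(q^2 - 2*q - 15) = (q - 5)*(q + 3)*(q + 3)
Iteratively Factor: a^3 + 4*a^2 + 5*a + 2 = (a + 2)*(a^2 + 2*a + 1) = (a + 1)*(a + 2)*(a + 1)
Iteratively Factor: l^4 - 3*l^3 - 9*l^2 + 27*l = (l - 3)*(l^3 - 9*l) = (l - 3)^2*(l^2 + 3*l) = l*(l - 3)^2*(l + 3)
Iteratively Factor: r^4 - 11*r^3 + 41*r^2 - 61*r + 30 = (r - 2)*(r^3 - 9*r^2 + 23*r - 15) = (r - 3)*(r - 2)*(r^2 - 6*r + 5) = (r - 5)*(r - 3)*(r - 2)*(r - 1)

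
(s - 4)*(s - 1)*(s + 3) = s^3 - 2*s^2 - 11*s + 12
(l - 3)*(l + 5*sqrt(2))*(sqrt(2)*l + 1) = sqrt(2)*l^3 - 3*sqrt(2)*l^2 + 11*l^2 - 33*l + 5*sqrt(2)*l - 15*sqrt(2)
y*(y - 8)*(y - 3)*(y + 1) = y^4 - 10*y^3 + 13*y^2 + 24*y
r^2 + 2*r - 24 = (r - 4)*(r + 6)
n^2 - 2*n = n*(n - 2)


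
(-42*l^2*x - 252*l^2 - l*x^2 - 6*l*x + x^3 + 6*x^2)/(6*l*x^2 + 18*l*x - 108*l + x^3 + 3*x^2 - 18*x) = (-7*l + x)/(x - 3)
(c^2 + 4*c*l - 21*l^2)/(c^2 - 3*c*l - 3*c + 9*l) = (c + 7*l)/(c - 3)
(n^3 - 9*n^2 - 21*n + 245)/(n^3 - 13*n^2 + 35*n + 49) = (n + 5)/(n + 1)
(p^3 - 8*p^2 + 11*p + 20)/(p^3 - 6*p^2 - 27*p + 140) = (p^2 - 4*p - 5)/(p^2 - 2*p - 35)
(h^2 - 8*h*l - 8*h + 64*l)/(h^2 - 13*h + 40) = (h - 8*l)/(h - 5)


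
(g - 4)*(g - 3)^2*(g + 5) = g^4 - 5*g^3 - 17*g^2 + 129*g - 180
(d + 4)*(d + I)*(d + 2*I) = d^3 + 4*d^2 + 3*I*d^2 - 2*d + 12*I*d - 8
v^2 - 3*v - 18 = (v - 6)*(v + 3)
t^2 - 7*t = t*(t - 7)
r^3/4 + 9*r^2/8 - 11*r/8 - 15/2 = (r/4 + 1)*(r - 5/2)*(r + 3)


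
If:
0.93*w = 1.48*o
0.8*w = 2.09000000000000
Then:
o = 1.64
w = 2.61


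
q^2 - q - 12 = (q - 4)*(q + 3)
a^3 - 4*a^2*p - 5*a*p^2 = a*(a - 5*p)*(a + p)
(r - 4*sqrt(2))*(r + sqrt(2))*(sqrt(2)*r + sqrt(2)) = sqrt(2)*r^3 - 6*r^2 + sqrt(2)*r^2 - 8*sqrt(2)*r - 6*r - 8*sqrt(2)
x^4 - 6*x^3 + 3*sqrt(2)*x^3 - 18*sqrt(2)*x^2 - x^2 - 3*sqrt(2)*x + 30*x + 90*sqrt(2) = (x - 5)*(x - 3)*(x + 2)*(x + 3*sqrt(2))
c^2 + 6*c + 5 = (c + 1)*(c + 5)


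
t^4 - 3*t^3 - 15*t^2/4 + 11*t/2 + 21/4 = (t - 7/2)*(t - 3/2)*(t + 1)^2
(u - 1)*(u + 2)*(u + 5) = u^3 + 6*u^2 + 3*u - 10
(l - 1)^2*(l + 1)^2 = l^4 - 2*l^2 + 1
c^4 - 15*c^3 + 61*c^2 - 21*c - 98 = (c - 7)^2*(c - 2)*(c + 1)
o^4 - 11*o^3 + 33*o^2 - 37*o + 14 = (o - 7)*(o - 2)*(o - 1)^2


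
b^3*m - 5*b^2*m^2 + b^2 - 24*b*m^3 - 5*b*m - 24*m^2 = (b - 8*m)*(b + 3*m)*(b*m + 1)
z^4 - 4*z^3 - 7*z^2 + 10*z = z*(z - 5)*(z - 1)*(z + 2)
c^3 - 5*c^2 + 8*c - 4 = (c - 2)^2*(c - 1)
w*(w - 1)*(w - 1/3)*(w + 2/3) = w^4 - 2*w^3/3 - 5*w^2/9 + 2*w/9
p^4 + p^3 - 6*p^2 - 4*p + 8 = (p - 2)*(p - 1)*(p + 2)^2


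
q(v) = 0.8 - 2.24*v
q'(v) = -2.24000000000000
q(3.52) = -7.08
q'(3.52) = -2.24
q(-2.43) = 6.24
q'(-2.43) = -2.24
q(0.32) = 0.08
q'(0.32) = -2.24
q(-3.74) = 9.18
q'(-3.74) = -2.24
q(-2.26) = 5.86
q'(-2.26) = -2.24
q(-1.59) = 4.36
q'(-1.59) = -2.24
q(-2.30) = 5.95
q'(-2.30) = -2.24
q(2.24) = -4.22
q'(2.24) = -2.24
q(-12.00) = 27.68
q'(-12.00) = -2.24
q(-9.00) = 20.96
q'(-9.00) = -2.24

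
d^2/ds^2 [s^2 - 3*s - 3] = 2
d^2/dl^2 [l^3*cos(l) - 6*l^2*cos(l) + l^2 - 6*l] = -l^3*cos(l) + 6*sqrt(2)*l^2*cos(l + pi/4) + 24*l*sin(l) + 6*l*cos(l) - 12*cos(l) + 2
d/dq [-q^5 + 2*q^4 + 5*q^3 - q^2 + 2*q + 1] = -5*q^4 + 8*q^3 + 15*q^2 - 2*q + 2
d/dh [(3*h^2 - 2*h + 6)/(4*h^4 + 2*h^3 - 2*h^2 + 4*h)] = (-12*h^5 + 9*h^4 - 44*h^3 - 14*h^2 + 12*h - 12)/(2*h^2*(4*h^6 + 4*h^5 - 3*h^4 + 6*h^3 + 5*h^2 - 4*h + 4))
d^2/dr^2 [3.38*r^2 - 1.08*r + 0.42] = 6.76000000000000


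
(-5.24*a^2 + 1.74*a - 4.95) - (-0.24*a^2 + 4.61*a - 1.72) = -5.0*a^2 - 2.87*a - 3.23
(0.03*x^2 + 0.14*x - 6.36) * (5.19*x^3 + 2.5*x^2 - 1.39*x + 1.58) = 0.1557*x^5 + 0.8016*x^4 - 32.7001*x^3 - 16.0472*x^2 + 9.0616*x - 10.0488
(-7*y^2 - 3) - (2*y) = -7*y^2 - 2*y - 3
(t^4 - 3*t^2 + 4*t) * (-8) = -8*t^4 + 24*t^2 - 32*t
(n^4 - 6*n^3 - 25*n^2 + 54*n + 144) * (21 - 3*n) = -3*n^5 + 39*n^4 - 51*n^3 - 687*n^2 + 702*n + 3024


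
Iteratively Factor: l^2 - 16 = (l + 4)*(l - 4)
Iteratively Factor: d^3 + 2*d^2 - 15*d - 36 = (d + 3)*(d^2 - d - 12) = (d - 4)*(d + 3)*(d + 3)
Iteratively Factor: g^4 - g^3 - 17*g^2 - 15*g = (g)*(g^3 - g^2 - 17*g - 15) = g*(g + 3)*(g^2 - 4*g - 5) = g*(g + 1)*(g + 3)*(g - 5)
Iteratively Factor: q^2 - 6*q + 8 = (q - 2)*(q - 4)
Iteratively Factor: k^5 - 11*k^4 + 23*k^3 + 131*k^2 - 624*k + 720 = (k - 3)*(k^4 - 8*k^3 - k^2 + 128*k - 240) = (k - 3)^2*(k^3 - 5*k^2 - 16*k + 80) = (k - 3)^2*(k + 4)*(k^2 - 9*k + 20) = (k - 4)*(k - 3)^2*(k + 4)*(k - 5)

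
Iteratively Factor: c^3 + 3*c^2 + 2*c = (c + 1)*(c^2 + 2*c) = (c + 1)*(c + 2)*(c)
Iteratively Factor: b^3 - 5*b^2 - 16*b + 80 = (b - 5)*(b^2 - 16) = (b - 5)*(b + 4)*(b - 4)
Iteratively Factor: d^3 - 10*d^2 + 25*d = (d - 5)*(d^2 - 5*d) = d*(d - 5)*(d - 5)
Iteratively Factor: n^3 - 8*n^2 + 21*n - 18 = (n - 3)*(n^2 - 5*n + 6) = (n - 3)^2*(n - 2)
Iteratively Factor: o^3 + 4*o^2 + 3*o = (o + 1)*(o^2 + 3*o) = o*(o + 1)*(o + 3)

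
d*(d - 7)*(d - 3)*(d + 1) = d^4 - 9*d^3 + 11*d^2 + 21*d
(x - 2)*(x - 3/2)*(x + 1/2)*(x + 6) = x^4 + 3*x^3 - 67*x^2/4 + 9*x + 9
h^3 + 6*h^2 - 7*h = h*(h - 1)*(h + 7)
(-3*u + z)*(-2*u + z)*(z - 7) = 6*u^2*z - 42*u^2 - 5*u*z^2 + 35*u*z + z^3 - 7*z^2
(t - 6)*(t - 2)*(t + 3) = t^3 - 5*t^2 - 12*t + 36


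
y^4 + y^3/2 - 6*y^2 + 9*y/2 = y*(y - 3/2)*(y - 1)*(y + 3)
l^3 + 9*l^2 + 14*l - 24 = (l - 1)*(l + 4)*(l + 6)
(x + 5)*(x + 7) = x^2 + 12*x + 35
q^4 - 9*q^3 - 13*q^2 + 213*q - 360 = (q - 8)*(q - 3)^2*(q + 5)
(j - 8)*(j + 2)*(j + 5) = j^3 - j^2 - 46*j - 80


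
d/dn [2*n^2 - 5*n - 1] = 4*n - 5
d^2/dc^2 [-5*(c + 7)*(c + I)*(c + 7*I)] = -30*c - 70 - 80*I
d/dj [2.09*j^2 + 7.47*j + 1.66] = 4.18*j + 7.47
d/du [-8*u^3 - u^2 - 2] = 2*u*(-12*u - 1)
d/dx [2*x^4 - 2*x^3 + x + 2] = 8*x^3 - 6*x^2 + 1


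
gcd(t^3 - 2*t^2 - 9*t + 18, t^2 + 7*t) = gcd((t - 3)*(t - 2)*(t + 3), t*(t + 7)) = 1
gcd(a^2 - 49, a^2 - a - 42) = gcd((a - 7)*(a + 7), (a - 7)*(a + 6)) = a - 7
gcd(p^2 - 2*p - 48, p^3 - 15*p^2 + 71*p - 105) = 1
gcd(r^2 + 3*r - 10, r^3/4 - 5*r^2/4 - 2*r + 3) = 1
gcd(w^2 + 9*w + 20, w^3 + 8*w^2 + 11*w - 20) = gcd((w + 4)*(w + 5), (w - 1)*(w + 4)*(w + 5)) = w^2 + 9*w + 20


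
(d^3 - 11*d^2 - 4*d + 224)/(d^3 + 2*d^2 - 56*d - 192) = (d - 7)/(d + 6)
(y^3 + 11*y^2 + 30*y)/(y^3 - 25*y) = (y + 6)/(y - 5)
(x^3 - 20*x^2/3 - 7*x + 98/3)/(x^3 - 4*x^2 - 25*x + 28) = (3*x^2 + x - 14)/(3*(x^2 + 3*x - 4))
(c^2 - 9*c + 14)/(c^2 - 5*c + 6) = (c - 7)/(c - 3)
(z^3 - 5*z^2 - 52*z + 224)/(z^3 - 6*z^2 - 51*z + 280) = (z - 4)/(z - 5)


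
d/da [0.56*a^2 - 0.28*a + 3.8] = 1.12*a - 0.28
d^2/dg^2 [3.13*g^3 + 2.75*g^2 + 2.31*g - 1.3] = 18.78*g + 5.5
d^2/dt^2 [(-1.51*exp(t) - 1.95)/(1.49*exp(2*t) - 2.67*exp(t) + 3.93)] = (-3.352351*exp(4*t) - 23.324013*exp(3*t) + 76.325697*exp(2*t) + 15.928524*exp(t) - 43.783344)*exp(t)/(3.307949*exp(6*t) - 17.783001*exp(5*t) + 58.041162*exp(4*t) - 112.842477*exp(3*t) + 153.088434*exp(2*t) - 123.713649*exp(t) + 60.698457)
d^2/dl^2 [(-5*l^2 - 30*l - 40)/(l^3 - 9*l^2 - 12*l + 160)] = 10*(-l^3 - 6*l^2 + 198*l - 778)/(l^6 - 39*l^5 + 627*l^4 - 5317*l^3 + 25080*l^2 - 62400*l + 64000)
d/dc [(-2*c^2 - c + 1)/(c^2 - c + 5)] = (3*c^2 - 22*c - 4)/(c^4 - 2*c^3 + 11*c^2 - 10*c + 25)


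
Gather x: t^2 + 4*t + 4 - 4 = t^2 + 4*t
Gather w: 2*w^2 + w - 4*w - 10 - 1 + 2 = 2*w^2 - 3*w - 9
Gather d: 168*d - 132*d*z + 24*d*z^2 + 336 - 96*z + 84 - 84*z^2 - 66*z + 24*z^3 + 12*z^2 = d*(24*z^2 - 132*z + 168) + 24*z^3 - 72*z^2 - 162*z + 420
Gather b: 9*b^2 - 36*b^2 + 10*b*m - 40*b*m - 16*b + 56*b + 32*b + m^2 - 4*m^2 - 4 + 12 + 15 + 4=-27*b^2 + b*(72 - 30*m) - 3*m^2 + 27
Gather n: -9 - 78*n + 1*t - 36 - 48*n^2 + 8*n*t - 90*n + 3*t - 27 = -48*n^2 + n*(8*t - 168) + 4*t - 72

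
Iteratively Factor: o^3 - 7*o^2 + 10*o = (o - 2)*(o^2 - 5*o) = (o - 5)*(o - 2)*(o)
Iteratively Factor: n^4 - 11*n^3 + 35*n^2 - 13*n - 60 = (n - 4)*(n^3 - 7*n^2 + 7*n + 15) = (n - 5)*(n - 4)*(n^2 - 2*n - 3) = (n - 5)*(n - 4)*(n - 3)*(n + 1)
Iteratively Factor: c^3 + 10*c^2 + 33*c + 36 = (c + 4)*(c^2 + 6*c + 9) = (c + 3)*(c + 4)*(c + 3)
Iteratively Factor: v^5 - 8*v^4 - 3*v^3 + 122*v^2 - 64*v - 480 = (v + 2)*(v^4 - 10*v^3 + 17*v^2 + 88*v - 240) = (v + 2)*(v + 3)*(v^3 - 13*v^2 + 56*v - 80) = (v - 4)*(v + 2)*(v + 3)*(v^2 - 9*v + 20) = (v - 4)^2*(v + 2)*(v + 3)*(v - 5)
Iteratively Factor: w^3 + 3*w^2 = (w)*(w^2 + 3*w) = w^2*(w + 3)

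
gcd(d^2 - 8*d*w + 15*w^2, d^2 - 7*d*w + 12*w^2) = -d + 3*w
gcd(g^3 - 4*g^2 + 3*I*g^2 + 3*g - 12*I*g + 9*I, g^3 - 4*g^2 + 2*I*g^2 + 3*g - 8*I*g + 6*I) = g^2 - 4*g + 3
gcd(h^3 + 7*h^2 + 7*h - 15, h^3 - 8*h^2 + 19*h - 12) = h - 1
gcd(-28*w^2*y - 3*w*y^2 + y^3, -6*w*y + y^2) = y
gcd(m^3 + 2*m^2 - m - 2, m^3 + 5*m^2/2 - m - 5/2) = m^2 - 1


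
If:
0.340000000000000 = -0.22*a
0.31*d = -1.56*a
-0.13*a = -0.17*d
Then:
No Solution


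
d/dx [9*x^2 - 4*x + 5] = 18*x - 4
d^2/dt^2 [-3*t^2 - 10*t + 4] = -6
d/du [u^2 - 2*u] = 2*u - 2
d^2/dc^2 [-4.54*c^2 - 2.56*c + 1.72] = -9.08000000000000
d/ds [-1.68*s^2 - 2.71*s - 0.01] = -3.36*s - 2.71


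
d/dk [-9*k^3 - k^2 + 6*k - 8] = -27*k^2 - 2*k + 6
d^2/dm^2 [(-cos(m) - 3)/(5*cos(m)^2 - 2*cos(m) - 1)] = 10*(-45*(1 - cos(2*m))^2*cos(m) - 62*(1 - cos(2*m))^2 - 40*cos(m) - 96*cos(2*m) - 18*cos(3*m) + 10*cos(5*m) + 192)/(4*cos(m) - 5*cos(2*m) - 3)^3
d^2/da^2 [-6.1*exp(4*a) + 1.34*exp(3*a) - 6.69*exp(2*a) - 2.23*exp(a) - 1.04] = (-97.6*exp(3*a) + 12.06*exp(2*a) - 26.76*exp(a) - 2.23)*exp(a)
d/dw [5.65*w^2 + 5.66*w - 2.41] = 11.3*w + 5.66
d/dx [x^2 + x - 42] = 2*x + 1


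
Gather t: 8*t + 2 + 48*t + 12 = 56*t + 14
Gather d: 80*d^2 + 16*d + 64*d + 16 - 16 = 80*d^2 + 80*d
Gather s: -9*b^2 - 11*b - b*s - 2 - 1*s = -9*b^2 - 11*b + s*(-b - 1) - 2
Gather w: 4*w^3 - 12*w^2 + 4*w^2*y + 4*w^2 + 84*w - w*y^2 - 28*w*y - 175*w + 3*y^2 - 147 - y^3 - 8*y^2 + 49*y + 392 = 4*w^3 + w^2*(4*y - 8) + w*(-y^2 - 28*y - 91) - y^3 - 5*y^2 + 49*y + 245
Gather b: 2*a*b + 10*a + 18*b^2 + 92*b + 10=10*a + 18*b^2 + b*(2*a + 92) + 10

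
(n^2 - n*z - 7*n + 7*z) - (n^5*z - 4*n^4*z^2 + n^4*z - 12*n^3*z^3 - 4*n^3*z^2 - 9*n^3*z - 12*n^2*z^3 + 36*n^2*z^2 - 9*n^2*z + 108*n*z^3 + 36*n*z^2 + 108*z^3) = -n^5*z + 4*n^4*z^2 - n^4*z + 12*n^3*z^3 + 4*n^3*z^2 + 9*n^3*z + 12*n^2*z^3 - 36*n^2*z^2 + 9*n^2*z + n^2 - 108*n*z^3 - 36*n*z^2 - n*z - 7*n - 108*z^3 + 7*z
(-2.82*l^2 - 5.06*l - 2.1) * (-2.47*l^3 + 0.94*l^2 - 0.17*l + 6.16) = 6.9654*l^5 + 9.8474*l^4 + 0.910000000000001*l^3 - 18.485*l^2 - 30.8126*l - 12.936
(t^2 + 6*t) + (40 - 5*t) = t^2 + t + 40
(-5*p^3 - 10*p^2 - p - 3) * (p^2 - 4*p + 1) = -5*p^5 + 10*p^4 + 34*p^3 - 9*p^2 + 11*p - 3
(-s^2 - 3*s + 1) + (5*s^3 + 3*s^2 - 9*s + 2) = 5*s^3 + 2*s^2 - 12*s + 3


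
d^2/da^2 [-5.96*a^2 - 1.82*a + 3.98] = -11.9200000000000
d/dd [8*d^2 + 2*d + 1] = 16*d + 2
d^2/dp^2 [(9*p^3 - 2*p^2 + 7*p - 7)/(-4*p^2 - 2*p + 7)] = 2*(-416*p^3 + 882*p^2 - 1743*p + 224)/(64*p^6 + 96*p^5 - 288*p^4 - 328*p^3 + 504*p^2 + 294*p - 343)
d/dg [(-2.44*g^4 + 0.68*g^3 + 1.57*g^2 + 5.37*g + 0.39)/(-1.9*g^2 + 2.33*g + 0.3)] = (9.272*g^5 - 18.3476*g^4 + 0.2408*g^3 + 14.4731*g^2 + 2.424*g + 0.7023)/(3.61*g^4 - 8.854*g^3 + 4.2889*g^2 + 1.398*g + 0.09)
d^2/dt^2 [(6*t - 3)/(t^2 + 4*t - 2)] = 6*(4*(t + 2)^2*(2*t - 1) - (6*t + 7)*(t^2 + 4*t - 2))/(t^2 + 4*t - 2)^3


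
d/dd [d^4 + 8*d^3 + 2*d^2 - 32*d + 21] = 4*d^3 + 24*d^2 + 4*d - 32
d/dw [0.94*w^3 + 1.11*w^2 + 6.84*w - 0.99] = 2.82*w^2 + 2.22*w + 6.84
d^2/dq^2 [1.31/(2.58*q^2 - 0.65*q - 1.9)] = (17.439768*q^2 - 4.39374*q - 1.31*(5.16*q - 0.65)*(10.32*q - 1.3) - 12.84324)/(-2.58*q^2 + 0.65*q + 1.9)^3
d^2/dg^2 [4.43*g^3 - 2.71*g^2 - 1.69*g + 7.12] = 26.58*g - 5.42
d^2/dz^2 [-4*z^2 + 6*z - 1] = -8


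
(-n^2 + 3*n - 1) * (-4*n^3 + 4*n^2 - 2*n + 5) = 4*n^5 - 16*n^4 + 18*n^3 - 15*n^2 + 17*n - 5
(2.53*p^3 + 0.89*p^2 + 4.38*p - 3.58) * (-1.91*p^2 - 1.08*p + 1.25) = -4.8323*p^5 - 4.4323*p^4 - 6.1645*p^3 + 3.2199*p^2 + 9.3414*p - 4.475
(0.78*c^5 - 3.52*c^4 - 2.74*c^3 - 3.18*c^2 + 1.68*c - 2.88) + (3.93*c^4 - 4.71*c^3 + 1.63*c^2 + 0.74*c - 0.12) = 0.78*c^5 + 0.41*c^4 - 7.45*c^3 - 1.55*c^2 + 2.42*c - 3.0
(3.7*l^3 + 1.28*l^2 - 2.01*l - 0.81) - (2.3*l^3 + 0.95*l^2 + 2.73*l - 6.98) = 1.4*l^3 + 0.33*l^2 - 4.74*l + 6.17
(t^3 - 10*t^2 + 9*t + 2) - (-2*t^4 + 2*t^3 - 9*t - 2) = 2*t^4 - t^3 - 10*t^2 + 18*t + 4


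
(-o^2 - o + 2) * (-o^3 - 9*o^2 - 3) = o^5 + 10*o^4 + 7*o^3 - 15*o^2 + 3*o - 6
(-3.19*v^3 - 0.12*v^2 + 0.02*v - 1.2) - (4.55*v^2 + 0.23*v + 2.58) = -3.19*v^3 - 4.67*v^2 - 0.21*v - 3.78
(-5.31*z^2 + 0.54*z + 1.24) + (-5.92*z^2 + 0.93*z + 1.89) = -11.23*z^2 + 1.47*z + 3.13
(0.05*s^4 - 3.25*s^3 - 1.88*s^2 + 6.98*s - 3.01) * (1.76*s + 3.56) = 0.088*s^5 - 5.542*s^4 - 14.8788*s^3 + 5.592*s^2 + 19.5512*s - 10.7156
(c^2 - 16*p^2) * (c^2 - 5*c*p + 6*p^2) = c^4 - 5*c^3*p - 10*c^2*p^2 + 80*c*p^3 - 96*p^4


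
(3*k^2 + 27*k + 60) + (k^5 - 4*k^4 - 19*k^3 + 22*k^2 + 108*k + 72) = k^5 - 4*k^4 - 19*k^3 + 25*k^2 + 135*k + 132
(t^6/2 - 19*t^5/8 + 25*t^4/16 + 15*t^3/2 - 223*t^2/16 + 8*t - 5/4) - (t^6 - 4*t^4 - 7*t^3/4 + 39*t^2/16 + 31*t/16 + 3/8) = -t^6/2 - 19*t^5/8 + 89*t^4/16 + 37*t^3/4 - 131*t^2/8 + 97*t/16 - 13/8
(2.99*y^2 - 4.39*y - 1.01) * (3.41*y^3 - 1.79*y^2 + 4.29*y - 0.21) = 10.1959*y^5 - 20.322*y^4 + 17.2411*y^3 - 17.6531*y^2 - 3.411*y + 0.2121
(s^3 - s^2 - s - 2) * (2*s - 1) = 2*s^4 - 3*s^3 - s^2 - 3*s + 2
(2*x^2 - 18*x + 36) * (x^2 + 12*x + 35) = 2*x^4 + 6*x^3 - 110*x^2 - 198*x + 1260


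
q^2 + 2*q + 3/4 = (q + 1/2)*(q + 3/2)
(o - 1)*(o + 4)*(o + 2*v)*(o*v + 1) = o^4*v + 2*o^3*v^2 + 3*o^3*v + o^3 + 6*o^2*v^2 - 2*o^2*v + 3*o^2 - 8*o*v^2 + 6*o*v - 4*o - 8*v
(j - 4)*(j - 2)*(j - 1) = j^3 - 7*j^2 + 14*j - 8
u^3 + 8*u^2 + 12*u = u*(u + 2)*(u + 6)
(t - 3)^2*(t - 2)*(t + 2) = t^4 - 6*t^3 + 5*t^2 + 24*t - 36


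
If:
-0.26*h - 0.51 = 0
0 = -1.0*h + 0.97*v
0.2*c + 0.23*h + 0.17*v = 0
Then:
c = 3.97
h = -1.96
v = -2.02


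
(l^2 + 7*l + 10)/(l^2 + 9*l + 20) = (l + 2)/(l + 4)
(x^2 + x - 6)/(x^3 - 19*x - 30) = (x - 2)/(x^2 - 3*x - 10)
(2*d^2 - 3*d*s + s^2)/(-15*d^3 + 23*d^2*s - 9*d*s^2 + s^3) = (-2*d + s)/(15*d^2 - 8*d*s + s^2)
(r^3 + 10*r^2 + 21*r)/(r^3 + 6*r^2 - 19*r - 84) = r/(r - 4)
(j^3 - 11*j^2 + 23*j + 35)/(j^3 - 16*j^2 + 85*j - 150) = (j^2 - 6*j - 7)/(j^2 - 11*j + 30)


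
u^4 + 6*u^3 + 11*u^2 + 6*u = u*(u + 1)*(u + 2)*(u + 3)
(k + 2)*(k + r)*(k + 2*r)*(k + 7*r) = k^4 + 10*k^3*r + 2*k^3 + 23*k^2*r^2 + 20*k^2*r + 14*k*r^3 + 46*k*r^2 + 28*r^3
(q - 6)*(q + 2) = q^2 - 4*q - 12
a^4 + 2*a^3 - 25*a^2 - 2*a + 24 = (a - 4)*(a - 1)*(a + 1)*(a + 6)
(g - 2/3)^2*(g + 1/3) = g^3 - g^2 + 4/27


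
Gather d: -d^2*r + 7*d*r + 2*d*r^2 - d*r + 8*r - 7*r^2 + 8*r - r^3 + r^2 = -d^2*r + d*(2*r^2 + 6*r) - r^3 - 6*r^2 + 16*r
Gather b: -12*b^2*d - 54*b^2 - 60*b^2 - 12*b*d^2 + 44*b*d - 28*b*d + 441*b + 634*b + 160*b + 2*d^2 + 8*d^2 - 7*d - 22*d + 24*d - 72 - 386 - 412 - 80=b^2*(-12*d - 114) + b*(-12*d^2 + 16*d + 1235) + 10*d^2 - 5*d - 950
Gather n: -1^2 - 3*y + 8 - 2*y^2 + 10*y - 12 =-2*y^2 + 7*y - 5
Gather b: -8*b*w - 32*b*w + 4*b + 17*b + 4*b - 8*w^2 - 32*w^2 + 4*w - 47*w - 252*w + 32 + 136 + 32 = b*(25 - 40*w) - 40*w^2 - 295*w + 200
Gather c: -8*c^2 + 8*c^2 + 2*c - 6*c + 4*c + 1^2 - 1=0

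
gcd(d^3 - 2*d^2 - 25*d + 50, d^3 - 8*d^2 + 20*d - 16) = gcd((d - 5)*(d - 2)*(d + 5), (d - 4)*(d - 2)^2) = d - 2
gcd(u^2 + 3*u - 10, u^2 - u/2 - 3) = u - 2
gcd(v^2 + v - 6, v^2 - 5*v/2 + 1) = v - 2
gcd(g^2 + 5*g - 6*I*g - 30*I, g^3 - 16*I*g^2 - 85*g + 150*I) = g - 6*I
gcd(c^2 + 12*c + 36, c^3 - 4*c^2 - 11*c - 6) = 1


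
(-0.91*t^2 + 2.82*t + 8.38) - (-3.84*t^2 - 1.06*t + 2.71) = 2.93*t^2 + 3.88*t + 5.67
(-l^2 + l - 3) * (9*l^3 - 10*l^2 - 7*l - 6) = -9*l^5 + 19*l^4 - 30*l^3 + 29*l^2 + 15*l + 18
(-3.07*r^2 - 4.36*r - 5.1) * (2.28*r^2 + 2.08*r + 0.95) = -6.9996*r^4 - 16.3264*r^3 - 23.6133*r^2 - 14.75*r - 4.845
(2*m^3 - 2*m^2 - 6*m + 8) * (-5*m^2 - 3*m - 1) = -10*m^5 + 4*m^4 + 34*m^3 - 20*m^2 - 18*m - 8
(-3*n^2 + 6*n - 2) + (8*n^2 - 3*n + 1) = 5*n^2 + 3*n - 1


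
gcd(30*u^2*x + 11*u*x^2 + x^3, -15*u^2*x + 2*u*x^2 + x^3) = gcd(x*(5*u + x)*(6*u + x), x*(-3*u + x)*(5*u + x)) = 5*u*x + x^2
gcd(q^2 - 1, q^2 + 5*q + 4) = q + 1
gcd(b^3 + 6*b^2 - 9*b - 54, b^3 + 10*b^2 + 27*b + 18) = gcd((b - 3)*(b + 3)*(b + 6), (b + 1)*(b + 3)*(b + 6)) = b^2 + 9*b + 18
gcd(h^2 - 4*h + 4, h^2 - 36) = 1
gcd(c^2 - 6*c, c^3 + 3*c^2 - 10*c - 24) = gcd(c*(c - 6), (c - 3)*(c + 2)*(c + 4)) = 1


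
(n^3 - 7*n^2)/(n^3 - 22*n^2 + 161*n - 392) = n^2/(n^2 - 15*n + 56)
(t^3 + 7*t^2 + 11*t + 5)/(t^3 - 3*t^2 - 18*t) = (t^3 + 7*t^2 + 11*t + 5)/(t*(t^2 - 3*t - 18))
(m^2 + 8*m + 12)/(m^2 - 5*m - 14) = (m + 6)/(m - 7)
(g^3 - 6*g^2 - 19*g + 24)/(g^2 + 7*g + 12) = (g^2 - 9*g + 8)/(g + 4)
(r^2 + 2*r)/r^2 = (r + 2)/r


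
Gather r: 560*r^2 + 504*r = 560*r^2 + 504*r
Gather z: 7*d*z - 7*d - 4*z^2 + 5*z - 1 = -7*d - 4*z^2 + z*(7*d + 5) - 1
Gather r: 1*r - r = 0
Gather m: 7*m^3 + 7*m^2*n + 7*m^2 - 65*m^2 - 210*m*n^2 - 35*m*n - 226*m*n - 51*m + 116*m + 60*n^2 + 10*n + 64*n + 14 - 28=7*m^3 + m^2*(7*n - 58) + m*(-210*n^2 - 261*n + 65) + 60*n^2 + 74*n - 14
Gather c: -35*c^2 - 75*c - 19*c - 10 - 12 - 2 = -35*c^2 - 94*c - 24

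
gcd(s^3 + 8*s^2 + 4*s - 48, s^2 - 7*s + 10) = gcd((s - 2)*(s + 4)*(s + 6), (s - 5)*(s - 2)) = s - 2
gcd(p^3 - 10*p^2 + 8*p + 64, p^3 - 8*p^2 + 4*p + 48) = p^2 - 2*p - 8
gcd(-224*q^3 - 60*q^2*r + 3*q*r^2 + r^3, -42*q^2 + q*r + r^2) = 7*q + r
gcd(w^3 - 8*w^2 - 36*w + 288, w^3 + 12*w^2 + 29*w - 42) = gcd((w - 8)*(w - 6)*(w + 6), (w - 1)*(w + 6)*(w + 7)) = w + 6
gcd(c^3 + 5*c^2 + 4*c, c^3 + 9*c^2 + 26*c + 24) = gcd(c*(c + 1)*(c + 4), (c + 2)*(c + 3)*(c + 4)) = c + 4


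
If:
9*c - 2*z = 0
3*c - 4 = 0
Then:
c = 4/3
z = 6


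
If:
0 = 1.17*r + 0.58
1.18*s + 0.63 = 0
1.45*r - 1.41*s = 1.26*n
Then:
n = 0.03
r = -0.50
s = -0.53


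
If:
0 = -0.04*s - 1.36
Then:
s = -34.00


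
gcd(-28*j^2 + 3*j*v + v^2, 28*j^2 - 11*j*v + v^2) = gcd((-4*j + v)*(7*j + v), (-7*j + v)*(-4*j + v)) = -4*j + v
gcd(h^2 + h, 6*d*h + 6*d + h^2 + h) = h + 1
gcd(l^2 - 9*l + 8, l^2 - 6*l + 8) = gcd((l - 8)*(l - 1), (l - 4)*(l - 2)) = 1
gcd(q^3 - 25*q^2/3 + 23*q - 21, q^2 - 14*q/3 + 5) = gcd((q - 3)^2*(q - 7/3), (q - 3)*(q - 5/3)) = q - 3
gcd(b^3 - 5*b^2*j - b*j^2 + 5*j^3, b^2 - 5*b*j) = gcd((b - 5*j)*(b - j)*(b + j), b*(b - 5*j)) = b - 5*j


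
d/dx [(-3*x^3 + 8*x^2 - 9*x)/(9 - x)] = (6*x^3 - 89*x^2 + 144*x - 81)/(x^2 - 18*x + 81)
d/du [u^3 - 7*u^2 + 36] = u*(3*u - 14)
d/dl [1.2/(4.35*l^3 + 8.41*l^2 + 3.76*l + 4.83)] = (-15.66*l^2 - 20.184*l - 4.512)/(4.35*l^3 + 8.41*l^2 + 3.76*l + 4.83)^2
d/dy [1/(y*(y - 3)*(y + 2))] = (-y*(y - 3) - y*(y + 2) - (y - 3)*(y + 2))/(y^2*(y - 3)^2*(y + 2)^2)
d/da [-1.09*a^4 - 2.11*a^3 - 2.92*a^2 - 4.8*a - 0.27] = -4.36*a^3 - 6.33*a^2 - 5.84*a - 4.8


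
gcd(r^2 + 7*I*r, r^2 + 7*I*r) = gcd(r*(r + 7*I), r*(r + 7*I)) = r^2 + 7*I*r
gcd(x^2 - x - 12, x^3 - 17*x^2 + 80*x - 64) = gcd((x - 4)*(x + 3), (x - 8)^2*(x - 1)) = 1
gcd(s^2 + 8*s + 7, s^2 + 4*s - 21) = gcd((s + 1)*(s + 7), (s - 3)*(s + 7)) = s + 7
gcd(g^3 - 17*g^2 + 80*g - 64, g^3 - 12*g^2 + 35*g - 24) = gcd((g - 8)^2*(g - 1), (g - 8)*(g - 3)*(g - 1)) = g^2 - 9*g + 8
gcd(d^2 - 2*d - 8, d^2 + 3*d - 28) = d - 4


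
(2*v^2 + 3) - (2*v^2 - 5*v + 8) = 5*v - 5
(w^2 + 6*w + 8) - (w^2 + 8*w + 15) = -2*w - 7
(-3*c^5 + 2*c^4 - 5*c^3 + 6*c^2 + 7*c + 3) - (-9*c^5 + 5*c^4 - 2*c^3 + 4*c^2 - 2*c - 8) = 6*c^5 - 3*c^4 - 3*c^3 + 2*c^2 + 9*c + 11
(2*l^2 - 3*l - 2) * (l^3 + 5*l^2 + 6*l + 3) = 2*l^5 + 7*l^4 - 5*l^3 - 22*l^2 - 21*l - 6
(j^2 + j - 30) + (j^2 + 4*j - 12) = 2*j^2 + 5*j - 42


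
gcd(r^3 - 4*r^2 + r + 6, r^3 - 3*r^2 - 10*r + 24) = r - 2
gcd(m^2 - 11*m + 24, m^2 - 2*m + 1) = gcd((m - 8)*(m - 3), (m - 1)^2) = 1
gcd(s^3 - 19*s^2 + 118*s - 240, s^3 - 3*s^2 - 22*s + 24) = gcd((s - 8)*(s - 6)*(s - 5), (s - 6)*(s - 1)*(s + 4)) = s - 6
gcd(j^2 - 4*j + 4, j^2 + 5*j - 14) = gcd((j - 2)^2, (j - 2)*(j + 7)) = j - 2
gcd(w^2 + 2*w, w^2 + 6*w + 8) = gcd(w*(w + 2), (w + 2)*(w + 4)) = w + 2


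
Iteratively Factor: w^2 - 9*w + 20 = (w - 4)*(w - 5)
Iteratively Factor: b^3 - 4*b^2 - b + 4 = (b + 1)*(b^2 - 5*b + 4) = (b - 1)*(b + 1)*(b - 4)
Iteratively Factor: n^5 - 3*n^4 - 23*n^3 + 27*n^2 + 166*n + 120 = (n - 5)*(n^4 + 2*n^3 - 13*n^2 - 38*n - 24) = (n - 5)*(n - 4)*(n^3 + 6*n^2 + 11*n + 6) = (n - 5)*(n - 4)*(n + 2)*(n^2 + 4*n + 3) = (n - 5)*(n - 4)*(n + 1)*(n + 2)*(n + 3)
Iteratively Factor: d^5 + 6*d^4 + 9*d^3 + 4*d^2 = (d + 1)*(d^4 + 5*d^3 + 4*d^2) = d*(d + 1)*(d^3 + 5*d^2 + 4*d) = d^2*(d + 1)*(d^2 + 5*d + 4) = d^2*(d + 1)*(d + 4)*(d + 1)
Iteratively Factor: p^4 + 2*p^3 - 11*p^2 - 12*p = (p)*(p^3 + 2*p^2 - 11*p - 12) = p*(p - 3)*(p^2 + 5*p + 4) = p*(p - 3)*(p + 4)*(p + 1)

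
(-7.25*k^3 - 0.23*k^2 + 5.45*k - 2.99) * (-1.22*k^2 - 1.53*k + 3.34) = 8.845*k^5 + 11.3731*k^4 - 30.5121*k^3 - 5.4589*k^2 + 22.7777*k - 9.9866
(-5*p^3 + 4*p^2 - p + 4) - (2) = -5*p^3 + 4*p^2 - p + 2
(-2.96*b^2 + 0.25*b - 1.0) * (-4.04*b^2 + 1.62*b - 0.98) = 11.9584*b^4 - 5.8052*b^3 + 7.3458*b^2 - 1.865*b + 0.98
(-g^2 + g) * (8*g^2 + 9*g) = -8*g^4 - g^3 + 9*g^2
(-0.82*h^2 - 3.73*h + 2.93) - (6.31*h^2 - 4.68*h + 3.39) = -7.13*h^2 + 0.95*h - 0.46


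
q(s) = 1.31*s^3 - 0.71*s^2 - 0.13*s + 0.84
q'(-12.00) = 582.83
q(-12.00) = -2363.52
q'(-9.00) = 330.98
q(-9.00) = -1010.49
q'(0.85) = 1.50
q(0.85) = 1.02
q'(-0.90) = 4.33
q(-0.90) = -0.57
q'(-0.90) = 4.33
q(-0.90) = -0.57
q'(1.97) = 12.32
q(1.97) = 7.84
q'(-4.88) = 100.39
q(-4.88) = -167.67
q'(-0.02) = -0.10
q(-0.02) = 0.84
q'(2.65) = 23.71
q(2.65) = 19.89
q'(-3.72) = 59.54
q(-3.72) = -75.94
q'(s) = 3.93*s^2 - 1.42*s - 0.13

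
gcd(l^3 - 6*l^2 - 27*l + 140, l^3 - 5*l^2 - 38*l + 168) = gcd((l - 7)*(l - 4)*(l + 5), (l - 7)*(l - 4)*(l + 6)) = l^2 - 11*l + 28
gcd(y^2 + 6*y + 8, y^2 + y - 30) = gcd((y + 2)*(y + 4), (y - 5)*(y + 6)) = 1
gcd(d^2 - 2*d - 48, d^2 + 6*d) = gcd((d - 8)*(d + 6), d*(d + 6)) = d + 6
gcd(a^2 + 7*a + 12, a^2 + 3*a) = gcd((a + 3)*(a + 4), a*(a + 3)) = a + 3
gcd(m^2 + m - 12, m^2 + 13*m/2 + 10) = m + 4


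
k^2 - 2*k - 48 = (k - 8)*(k + 6)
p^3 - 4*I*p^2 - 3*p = p*(p - 3*I)*(p - I)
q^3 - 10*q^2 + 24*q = q*(q - 6)*(q - 4)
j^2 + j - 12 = (j - 3)*(j + 4)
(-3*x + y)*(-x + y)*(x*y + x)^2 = 3*x^4*y^2 + 6*x^4*y + 3*x^4 - 4*x^3*y^3 - 8*x^3*y^2 - 4*x^3*y + x^2*y^4 + 2*x^2*y^3 + x^2*y^2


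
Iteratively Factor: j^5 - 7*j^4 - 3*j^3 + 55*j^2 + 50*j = (j)*(j^4 - 7*j^3 - 3*j^2 + 55*j + 50) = j*(j + 1)*(j^3 - 8*j^2 + 5*j + 50) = j*(j + 1)*(j + 2)*(j^2 - 10*j + 25) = j*(j - 5)*(j + 1)*(j + 2)*(j - 5)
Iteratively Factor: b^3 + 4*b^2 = (b)*(b^2 + 4*b) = b*(b + 4)*(b)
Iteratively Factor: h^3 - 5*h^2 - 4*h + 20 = (h - 2)*(h^2 - 3*h - 10) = (h - 5)*(h - 2)*(h + 2)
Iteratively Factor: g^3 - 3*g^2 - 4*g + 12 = (g - 2)*(g^2 - g - 6) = (g - 2)*(g + 2)*(g - 3)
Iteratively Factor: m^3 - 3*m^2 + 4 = (m - 2)*(m^2 - m - 2) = (m - 2)^2*(m + 1)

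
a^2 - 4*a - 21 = (a - 7)*(a + 3)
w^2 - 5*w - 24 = (w - 8)*(w + 3)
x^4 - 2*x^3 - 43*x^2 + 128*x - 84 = (x - 6)*(x - 2)*(x - 1)*(x + 7)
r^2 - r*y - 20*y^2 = (r - 5*y)*(r + 4*y)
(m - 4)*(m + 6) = m^2 + 2*m - 24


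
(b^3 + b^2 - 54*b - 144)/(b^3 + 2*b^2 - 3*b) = (b^2 - 2*b - 48)/(b*(b - 1))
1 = 1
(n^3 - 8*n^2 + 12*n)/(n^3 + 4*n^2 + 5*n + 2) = n*(n^2 - 8*n + 12)/(n^3 + 4*n^2 + 5*n + 2)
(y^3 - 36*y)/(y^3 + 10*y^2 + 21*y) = (y^2 - 36)/(y^2 + 10*y + 21)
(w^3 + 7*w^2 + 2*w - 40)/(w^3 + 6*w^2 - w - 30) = (w + 4)/(w + 3)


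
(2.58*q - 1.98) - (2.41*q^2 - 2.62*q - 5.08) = -2.41*q^2 + 5.2*q + 3.1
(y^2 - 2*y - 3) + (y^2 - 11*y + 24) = 2*y^2 - 13*y + 21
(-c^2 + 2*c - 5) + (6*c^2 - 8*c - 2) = 5*c^2 - 6*c - 7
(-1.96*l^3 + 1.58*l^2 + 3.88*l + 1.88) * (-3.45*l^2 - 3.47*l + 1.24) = 6.762*l^5 + 1.3502*l^4 - 21.299*l^3 - 17.9904*l^2 - 1.7124*l + 2.3312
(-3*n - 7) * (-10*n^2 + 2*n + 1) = 30*n^3 + 64*n^2 - 17*n - 7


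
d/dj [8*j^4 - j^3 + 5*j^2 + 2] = j*(32*j^2 - 3*j + 10)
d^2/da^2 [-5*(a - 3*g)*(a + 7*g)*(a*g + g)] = 10*g*(-3*a - 4*g - 1)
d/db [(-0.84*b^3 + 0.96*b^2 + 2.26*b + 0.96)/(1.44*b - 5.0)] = (-2.4192*b^3 + 13.9824*b^2 - 9.6*b - 12.6824)/(2.0736*b^2 - 14.4*b + 25.0)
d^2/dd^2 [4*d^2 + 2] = 8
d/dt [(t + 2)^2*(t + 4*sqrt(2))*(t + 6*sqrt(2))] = 4*t^3 + 12*t^2 + 30*sqrt(2)*t^2 + 104*t + 80*sqrt(2)*t + 40*sqrt(2) + 192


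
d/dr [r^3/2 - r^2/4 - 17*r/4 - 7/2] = 3*r^2/2 - r/2 - 17/4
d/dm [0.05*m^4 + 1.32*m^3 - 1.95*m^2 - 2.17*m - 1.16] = 0.2*m^3 + 3.96*m^2 - 3.9*m - 2.17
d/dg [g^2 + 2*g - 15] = 2*g + 2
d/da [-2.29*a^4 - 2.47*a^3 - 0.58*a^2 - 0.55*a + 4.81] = -9.16*a^3 - 7.41*a^2 - 1.16*a - 0.55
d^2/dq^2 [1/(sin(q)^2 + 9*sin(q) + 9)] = (-4*sin(q)^4 - 27*sin(q)^3 - 39*sin(q)^2 + 135*sin(q) + 144)/(sin(q)^2 + 9*sin(q) + 9)^3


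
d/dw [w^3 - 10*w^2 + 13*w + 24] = 3*w^2 - 20*w + 13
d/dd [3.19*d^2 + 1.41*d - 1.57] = 6.38*d + 1.41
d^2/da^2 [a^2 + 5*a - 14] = 2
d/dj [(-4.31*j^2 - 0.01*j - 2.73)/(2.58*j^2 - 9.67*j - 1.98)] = (41.7035*j^2 + 31.1544*j - 26.3793)/(6.6564*j^4 - 49.8972*j^3 + 83.2921*j^2 + 38.2932*j + 3.9204)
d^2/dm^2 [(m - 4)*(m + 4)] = 2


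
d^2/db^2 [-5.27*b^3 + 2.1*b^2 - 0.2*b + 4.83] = 4.2 - 31.62*b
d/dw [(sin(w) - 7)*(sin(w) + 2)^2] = 3*(sin(w) - 4)*(sin(w) + 2)*cos(w)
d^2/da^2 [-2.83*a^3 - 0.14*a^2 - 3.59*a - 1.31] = -16.98*a - 0.28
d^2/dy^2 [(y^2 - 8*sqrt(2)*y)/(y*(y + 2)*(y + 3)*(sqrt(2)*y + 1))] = 2*(6*y^5 - 93*sqrt(2)*y^4 + 30*y^4 - 635*sqrt(2)*y^3 - 89*y^3 - 1548*sqrt(2)*y^2 - 720*y^2 - 1650*sqrt(2)*y - 1218*y - 764*sqrt(2) - 510)/(2*sqrt(2)*y^9 + 6*y^8 + 30*sqrt(2)*y^8 + 90*y^7 + 189*sqrt(2)*y^7 + 559*y^6 + 655*sqrt(2)*y^6 + 1845*y^5 + 1395*sqrt(2)*y^5 + 1995*sqrt(2)*y^4 + 3441*y^4 + 2106*sqrt(2)*y^3 + 3545*y^3 + 1854*y^2 + 1620*sqrt(2)*y^2 + 540*y + 648*sqrt(2)*y + 216)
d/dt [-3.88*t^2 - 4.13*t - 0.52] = -7.76*t - 4.13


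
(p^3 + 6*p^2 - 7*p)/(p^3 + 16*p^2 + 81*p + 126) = p*(p - 1)/(p^2 + 9*p + 18)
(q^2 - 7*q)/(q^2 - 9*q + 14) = q/(q - 2)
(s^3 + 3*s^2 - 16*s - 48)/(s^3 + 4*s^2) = (s^2 - s - 12)/s^2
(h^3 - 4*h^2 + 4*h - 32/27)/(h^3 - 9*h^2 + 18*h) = (h^3 - 4*h^2 + 4*h - 32/27)/(h*(h^2 - 9*h + 18))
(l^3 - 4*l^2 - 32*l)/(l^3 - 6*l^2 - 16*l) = (l + 4)/(l + 2)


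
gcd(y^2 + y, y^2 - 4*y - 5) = y + 1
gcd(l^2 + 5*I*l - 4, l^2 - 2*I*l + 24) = l + 4*I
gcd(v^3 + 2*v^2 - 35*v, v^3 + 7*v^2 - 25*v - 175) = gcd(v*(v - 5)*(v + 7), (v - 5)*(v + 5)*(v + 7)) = v^2 + 2*v - 35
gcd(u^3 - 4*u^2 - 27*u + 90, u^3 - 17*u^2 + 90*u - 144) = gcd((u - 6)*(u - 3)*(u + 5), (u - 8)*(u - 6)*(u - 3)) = u^2 - 9*u + 18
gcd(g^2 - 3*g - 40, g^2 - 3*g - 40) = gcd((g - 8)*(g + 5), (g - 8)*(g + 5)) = g^2 - 3*g - 40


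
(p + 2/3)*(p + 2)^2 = p^3 + 14*p^2/3 + 20*p/3 + 8/3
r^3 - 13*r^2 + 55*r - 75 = (r - 5)^2*(r - 3)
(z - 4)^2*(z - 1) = z^3 - 9*z^2 + 24*z - 16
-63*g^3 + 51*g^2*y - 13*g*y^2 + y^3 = (-7*g + y)*(-3*g + y)^2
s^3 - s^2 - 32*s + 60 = (s - 5)*(s - 2)*(s + 6)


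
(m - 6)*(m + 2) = m^2 - 4*m - 12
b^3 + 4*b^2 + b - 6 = (b - 1)*(b + 2)*(b + 3)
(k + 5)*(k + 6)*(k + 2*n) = k^3 + 2*k^2*n + 11*k^2 + 22*k*n + 30*k + 60*n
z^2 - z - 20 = (z - 5)*(z + 4)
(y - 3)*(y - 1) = y^2 - 4*y + 3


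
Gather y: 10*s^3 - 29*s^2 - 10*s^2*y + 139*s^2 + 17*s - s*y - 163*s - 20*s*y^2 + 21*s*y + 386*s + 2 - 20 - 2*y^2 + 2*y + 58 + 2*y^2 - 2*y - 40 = 10*s^3 + 110*s^2 - 20*s*y^2 + 240*s + y*(-10*s^2 + 20*s)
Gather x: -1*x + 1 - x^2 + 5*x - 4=-x^2 + 4*x - 3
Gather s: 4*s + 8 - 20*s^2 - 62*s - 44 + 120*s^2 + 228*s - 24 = 100*s^2 + 170*s - 60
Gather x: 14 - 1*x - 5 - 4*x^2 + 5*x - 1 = -4*x^2 + 4*x + 8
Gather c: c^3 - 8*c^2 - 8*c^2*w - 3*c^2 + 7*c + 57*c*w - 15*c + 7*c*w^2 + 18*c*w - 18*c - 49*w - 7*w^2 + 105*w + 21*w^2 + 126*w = c^3 + c^2*(-8*w - 11) + c*(7*w^2 + 75*w - 26) + 14*w^2 + 182*w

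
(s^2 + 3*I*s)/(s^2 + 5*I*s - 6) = s/(s + 2*I)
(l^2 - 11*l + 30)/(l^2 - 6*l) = (l - 5)/l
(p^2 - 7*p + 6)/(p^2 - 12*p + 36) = (p - 1)/(p - 6)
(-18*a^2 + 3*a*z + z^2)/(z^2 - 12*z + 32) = (-18*a^2 + 3*a*z + z^2)/(z^2 - 12*z + 32)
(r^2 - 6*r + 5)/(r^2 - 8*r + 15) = (r - 1)/(r - 3)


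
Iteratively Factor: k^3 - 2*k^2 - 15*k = (k)*(k^2 - 2*k - 15) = k*(k + 3)*(k - 5)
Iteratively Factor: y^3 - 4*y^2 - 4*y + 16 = (y - 4)*(y^2 - 4) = (y - 4)*(y + 2)*(y - 2)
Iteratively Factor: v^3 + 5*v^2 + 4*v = (v)*(v^2 + 5*v + 4) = v*(v + 4)*(v + 1)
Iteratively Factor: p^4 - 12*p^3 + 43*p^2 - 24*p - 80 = (p - 5)*(p^3 - 7*p^2 + 8*p + 16) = (p - 5)*(p - 4)*(p^2 - 3*p - 4) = (p - 5)*(p - 4)*(p + 1)*(p - 4)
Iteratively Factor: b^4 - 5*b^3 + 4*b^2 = (b - 1)*(b^3 - 4*b^2) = b*(b - 1)*(b^2 - 4*b) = b^2*(b - 1)*(b - 4)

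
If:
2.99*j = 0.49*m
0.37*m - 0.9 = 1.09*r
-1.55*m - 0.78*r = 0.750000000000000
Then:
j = -0.01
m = -0.06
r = -0.85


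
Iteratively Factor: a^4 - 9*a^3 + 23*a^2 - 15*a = (a - 3)*(a^3 - 6*a^2 + 5*a) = a*(a - 3)*(a^2 - 6*a + 5) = a*(a - 3)*(a - 1)*(a - 5)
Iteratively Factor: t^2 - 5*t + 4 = (t - 1)*(t - 4)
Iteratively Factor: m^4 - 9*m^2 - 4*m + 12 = (m + 2)*(m^3 - 2*m^2 - 5*m + 6) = (m - 1)*(m + 2)*(m^2 - m - 6) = (m - 3)*(m - 1)*(m + 2)*(m + 2)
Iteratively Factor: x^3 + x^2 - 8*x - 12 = (x + 2)*(x^2 - x - 6) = (x - 3)*(x + 2)*(x + 2)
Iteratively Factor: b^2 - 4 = (b - 2)*(b + 2)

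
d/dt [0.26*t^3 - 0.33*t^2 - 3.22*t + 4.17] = 0.78*t^2 - 0.66*t - 3.22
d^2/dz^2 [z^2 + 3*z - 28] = 2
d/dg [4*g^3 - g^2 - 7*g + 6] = 12*g^2 - 2*g - 7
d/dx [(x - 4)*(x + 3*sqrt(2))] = 2*x - 4 + 3*sqrt(2)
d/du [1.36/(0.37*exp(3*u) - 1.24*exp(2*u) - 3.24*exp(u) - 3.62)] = (-1.5096*exp(2*u) + 3.3728*exp(u) + 4.4064)*exp(u)/(-0.37*exp(3*u) + 1.24*exp(2*u) + 3.24*exp(u) + 3.62)^2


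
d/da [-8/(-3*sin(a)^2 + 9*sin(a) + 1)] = 24*(3 - 2*sin(a))*cos(a)/(-3*sin(a)^2 + 9*sin(a) + 1)^2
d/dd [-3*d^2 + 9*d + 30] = 9 - 6*d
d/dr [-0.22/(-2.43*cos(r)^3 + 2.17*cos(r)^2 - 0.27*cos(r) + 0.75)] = (1.6038*cos(r)^2 - 0.9548*cos(r) + 0.0594)*sin(r)/(2.43*cos(r)^3 - 2.17*cos(r)^2 + 0.27*cos(r) - 0.75)^2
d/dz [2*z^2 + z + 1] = 4*z + 1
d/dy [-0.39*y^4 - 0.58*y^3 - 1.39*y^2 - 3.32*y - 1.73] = -1.56*y^3 - 1.74*y^2 - 2.78*y - 3.32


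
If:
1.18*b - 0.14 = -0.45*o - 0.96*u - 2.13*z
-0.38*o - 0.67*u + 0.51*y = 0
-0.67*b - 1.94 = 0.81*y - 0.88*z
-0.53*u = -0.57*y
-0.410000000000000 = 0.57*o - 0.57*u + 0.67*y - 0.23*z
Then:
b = -2.24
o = -0.35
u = 0.67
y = 0.63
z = 1.08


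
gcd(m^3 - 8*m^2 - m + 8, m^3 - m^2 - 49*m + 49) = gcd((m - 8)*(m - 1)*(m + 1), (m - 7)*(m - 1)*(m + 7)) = m - 1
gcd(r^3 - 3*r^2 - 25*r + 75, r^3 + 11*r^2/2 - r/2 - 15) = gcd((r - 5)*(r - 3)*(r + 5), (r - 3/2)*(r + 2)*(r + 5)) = r + 5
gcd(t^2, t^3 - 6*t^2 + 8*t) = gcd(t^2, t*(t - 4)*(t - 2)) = t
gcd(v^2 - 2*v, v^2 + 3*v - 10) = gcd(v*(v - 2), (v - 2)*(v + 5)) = v - 2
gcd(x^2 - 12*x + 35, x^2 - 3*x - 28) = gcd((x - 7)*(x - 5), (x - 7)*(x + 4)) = x - 7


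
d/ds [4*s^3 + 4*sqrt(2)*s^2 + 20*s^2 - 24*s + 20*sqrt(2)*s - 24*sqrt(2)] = 12*s^2 + 8*sqrt(2)*s + 40*s - 24 + 20*sqrt(2)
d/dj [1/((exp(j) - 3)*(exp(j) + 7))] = 2*(-exp(j) - 2)*exp(j)/(exp(4*j) + 8*exp(3*j) - 26*exp(2*j) - 168*exp(j) + 441)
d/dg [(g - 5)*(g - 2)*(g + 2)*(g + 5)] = 4*g^3 - 58*g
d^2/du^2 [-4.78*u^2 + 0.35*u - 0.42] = -9.56000000000000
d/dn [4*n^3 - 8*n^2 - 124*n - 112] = 12*n^2 - 16*n - 124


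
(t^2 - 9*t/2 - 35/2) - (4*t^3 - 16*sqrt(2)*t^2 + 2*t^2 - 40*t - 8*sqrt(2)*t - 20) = -4*t^3 - t^2 + 16*sqrt(2)*t^2 + 8*sqrt(2)*t + 71*t/2 + 5/2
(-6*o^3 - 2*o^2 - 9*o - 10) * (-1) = 6*o^3 + 2*o^2 + 9*o + 10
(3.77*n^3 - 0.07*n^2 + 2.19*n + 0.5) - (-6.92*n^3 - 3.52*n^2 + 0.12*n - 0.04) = 10.69*n^3 + 3.45*n^2 + 2.07*n + 0.54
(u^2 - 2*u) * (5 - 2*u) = -2*u^3 + 9*u^2 - 10*u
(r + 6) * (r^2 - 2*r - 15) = r^3 + 4*r^2 - 27*r - 90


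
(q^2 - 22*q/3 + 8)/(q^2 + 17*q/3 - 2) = (3*q^2 - 22*q + 24)/(3*q^2 + 17*q - 6)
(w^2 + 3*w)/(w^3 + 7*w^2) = (w + 3)/(w*(w + 7))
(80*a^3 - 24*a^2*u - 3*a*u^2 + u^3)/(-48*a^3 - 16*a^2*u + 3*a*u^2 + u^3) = (-20*a^2 + a*u + u^2)/(12*a^2 + 7*a*u + u^2)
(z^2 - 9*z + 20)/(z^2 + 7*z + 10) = (z^2 - 9*z + 20)/(z^2 + 7*z + 10)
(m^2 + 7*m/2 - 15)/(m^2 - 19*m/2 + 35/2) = (m + 6)/(m - 7)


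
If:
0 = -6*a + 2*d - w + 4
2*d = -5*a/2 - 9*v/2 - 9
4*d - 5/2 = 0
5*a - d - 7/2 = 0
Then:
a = 33/40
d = 5/8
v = -197/72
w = 3/10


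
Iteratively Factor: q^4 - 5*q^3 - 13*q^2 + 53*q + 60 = (q - 4)*(q^3 - q^2 - 17*q - 15) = (q - 4)*(q + 3)*(q^2 - 4*q - 5) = (q - 5)*(q - 4)*(q + 3)*(q + 1)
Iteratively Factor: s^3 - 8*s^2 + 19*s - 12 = (s - 4)*(s^2 - 4*s + 3) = (s - 4)*(s - 1)*(s - 3)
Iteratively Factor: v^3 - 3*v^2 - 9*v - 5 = (v + 1)*(v^2 - 4*v - 5) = (v - 5)*(v + 1)*(v + 1)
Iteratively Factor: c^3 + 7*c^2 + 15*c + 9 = (c + 1)*(c^2 + 6*c + 9) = (c + 1)*(c + 3)*(c + 3)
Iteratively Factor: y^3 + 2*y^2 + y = (y + 1)*(y^2 + y) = (y + 1)^2*(y)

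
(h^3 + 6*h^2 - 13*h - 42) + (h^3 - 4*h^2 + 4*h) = 2*h^3 + 2*h^2 - 9*h - 42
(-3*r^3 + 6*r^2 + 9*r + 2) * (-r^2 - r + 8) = 3*r^5 - 3*r^4 - 39*r^3 + 37*r^2 + 70*r + 16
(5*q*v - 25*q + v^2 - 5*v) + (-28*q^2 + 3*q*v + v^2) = -28*q^2 + 8*q*v - 25*q + 2*v^2 - 5*v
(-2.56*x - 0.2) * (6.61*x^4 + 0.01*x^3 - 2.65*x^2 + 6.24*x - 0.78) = -16.9216*x^5 - 1.3476*x^4 + 6.782*x^3 - 15.4444*x^2 + 0.7488*x + 0.156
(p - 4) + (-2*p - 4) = -p - 8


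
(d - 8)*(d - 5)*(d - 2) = d^3 - 15*d^2 + 66*d - 80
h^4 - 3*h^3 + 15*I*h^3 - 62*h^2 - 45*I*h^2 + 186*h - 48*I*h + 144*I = (h - 3)*(h + I)*(h + 6*I)*(h + 8*I)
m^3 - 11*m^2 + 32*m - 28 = (m - 7)*(m - 2)^2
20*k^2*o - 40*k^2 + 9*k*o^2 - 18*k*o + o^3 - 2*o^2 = (4*k + o)*(5*k + o)*(o - 2)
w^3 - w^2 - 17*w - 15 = (w - 5)*(w + 1)*(w + 3)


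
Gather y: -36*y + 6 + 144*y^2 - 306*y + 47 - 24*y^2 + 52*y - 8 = 120*y^2 - 290*y + 45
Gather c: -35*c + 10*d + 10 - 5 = -35*c + 10*d + 5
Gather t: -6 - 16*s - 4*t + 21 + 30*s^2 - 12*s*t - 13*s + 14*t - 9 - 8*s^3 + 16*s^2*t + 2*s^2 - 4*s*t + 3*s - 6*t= -8*s^3 + 32*s^2 - 26*s + t*(16*s^2 - 16*s + 4) + 6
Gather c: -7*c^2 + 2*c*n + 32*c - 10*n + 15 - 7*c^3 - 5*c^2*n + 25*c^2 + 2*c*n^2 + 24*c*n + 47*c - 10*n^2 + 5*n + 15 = -7*c^3 + c^2*(18 - 5*n) + c*(2*n^2 + 26*n + 79) - 10*n^2 - 5*n + 30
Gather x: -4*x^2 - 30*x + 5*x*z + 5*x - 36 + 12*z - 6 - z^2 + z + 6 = -4*x^2 + x*(5*z - 25) - z^2 + 13*z - 36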